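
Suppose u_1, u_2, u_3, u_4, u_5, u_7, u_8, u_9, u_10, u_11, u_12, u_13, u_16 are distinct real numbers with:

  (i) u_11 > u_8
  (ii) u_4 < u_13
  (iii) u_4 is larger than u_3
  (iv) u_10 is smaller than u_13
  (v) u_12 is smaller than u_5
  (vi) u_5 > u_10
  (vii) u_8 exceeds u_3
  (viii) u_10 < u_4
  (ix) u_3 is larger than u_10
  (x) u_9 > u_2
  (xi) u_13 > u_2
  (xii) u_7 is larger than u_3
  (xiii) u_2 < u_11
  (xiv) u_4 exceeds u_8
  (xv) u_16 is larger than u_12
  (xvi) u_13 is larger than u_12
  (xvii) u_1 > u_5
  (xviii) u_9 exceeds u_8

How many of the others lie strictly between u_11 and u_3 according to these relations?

1

The relations place u_3 below u_11. An element lies strictly between them when it is forced above u_3 and also forced below u_11.
Above u_3: {u_8, u_9, u_4, u_13, u_7}. Below u_11: {u_2, u_10, u_8}.
Intersection: {u_8} — 1.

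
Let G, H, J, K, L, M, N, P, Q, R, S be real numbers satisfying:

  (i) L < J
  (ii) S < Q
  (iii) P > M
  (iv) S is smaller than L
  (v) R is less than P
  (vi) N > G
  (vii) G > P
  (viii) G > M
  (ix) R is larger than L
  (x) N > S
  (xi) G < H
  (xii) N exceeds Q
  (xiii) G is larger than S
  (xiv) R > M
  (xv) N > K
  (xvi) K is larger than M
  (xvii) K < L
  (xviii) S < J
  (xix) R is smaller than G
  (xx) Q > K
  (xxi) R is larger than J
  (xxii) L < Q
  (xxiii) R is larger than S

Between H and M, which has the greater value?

M < K < L < J < R < P < G < H, by transitivity through K, L, J, R, P, G.
So M < H; H is the larger of the two.

H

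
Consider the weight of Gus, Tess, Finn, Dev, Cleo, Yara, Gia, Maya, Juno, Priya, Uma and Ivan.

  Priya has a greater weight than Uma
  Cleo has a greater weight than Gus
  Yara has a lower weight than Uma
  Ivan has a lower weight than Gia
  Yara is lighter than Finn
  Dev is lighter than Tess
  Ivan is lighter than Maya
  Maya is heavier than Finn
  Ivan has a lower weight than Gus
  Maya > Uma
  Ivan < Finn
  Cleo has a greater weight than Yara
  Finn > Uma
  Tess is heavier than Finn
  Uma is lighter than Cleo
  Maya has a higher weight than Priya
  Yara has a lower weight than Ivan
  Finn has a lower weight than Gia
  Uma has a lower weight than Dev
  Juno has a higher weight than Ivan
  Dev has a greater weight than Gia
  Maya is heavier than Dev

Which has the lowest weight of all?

Chaining upward from Yara: directly above it, Uma, Ivan, Finn, Cleo; then Gus, Juno, Priya, Gia, Dev, Maya, Tess.
That covers every other element, and nothing is given below Yara, so Yara is the lowest weight.

Yara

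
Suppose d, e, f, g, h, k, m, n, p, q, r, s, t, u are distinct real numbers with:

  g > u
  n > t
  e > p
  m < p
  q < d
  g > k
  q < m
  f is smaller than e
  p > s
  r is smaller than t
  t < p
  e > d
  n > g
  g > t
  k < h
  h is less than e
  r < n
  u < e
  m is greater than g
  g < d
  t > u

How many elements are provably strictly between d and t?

The relations place t below d. An element lies strictly between them when it is forced above t and also forced below d.
Above t: {g, n, m, p, e}. Below d: {u, k, r, g, q}.
Intersection: {g} — 1.

1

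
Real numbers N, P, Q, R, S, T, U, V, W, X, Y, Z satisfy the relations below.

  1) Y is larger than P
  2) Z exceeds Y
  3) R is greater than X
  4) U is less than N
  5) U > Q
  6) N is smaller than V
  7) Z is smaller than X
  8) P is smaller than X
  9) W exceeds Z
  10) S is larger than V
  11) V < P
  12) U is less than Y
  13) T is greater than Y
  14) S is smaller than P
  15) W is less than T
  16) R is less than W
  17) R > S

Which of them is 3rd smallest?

Chaining the given pairs: Q < U < N < V < S < P < Y < Z < X < R < W < T.
The 3rd smallest is N.

N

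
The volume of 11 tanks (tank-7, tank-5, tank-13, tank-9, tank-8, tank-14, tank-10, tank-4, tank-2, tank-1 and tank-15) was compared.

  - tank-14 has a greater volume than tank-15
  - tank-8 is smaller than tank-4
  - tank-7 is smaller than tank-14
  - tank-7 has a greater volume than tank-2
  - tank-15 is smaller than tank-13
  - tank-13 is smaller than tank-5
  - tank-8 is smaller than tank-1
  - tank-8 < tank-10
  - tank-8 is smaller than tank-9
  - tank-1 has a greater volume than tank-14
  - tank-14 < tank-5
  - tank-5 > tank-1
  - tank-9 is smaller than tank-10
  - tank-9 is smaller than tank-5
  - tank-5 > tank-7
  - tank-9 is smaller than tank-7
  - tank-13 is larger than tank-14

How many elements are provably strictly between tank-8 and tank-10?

1

The relations place tank-8 below tank-10. An element lies strictly between them when it is forced above tank-8 and also forced below tank-10.
Above tank-8: {tank-4, tank-9, tank-7, tank-14, tank-13, tank-1, tank-5}. Below tank-10: {tank-9}.
Intersection: {tank-9} — 1.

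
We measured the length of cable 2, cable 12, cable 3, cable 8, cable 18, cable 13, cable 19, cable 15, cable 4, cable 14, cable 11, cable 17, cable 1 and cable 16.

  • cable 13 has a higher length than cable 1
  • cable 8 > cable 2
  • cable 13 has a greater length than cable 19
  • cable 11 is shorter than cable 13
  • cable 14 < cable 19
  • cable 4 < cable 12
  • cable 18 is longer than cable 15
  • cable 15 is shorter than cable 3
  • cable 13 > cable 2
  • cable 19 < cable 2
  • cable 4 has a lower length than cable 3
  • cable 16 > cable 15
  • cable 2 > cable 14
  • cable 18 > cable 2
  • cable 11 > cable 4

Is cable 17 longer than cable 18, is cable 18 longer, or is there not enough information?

undetermined

Following every chain through cable 17: nothing is chained to cable 17.
cable 18 is not reached, and no chain runs the other way from cable 18 to cable 17.
So the given relations leave the order of cable 17 and cable 18 undetermined.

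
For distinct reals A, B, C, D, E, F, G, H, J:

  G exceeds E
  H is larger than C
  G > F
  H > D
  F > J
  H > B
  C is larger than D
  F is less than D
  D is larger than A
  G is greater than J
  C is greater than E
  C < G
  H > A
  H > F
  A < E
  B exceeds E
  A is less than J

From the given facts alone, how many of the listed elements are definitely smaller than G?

Directly below G: E, J, F, C.
One step further: A, D (6 so far).
Nothing else is reachable below G; 6 in all.

6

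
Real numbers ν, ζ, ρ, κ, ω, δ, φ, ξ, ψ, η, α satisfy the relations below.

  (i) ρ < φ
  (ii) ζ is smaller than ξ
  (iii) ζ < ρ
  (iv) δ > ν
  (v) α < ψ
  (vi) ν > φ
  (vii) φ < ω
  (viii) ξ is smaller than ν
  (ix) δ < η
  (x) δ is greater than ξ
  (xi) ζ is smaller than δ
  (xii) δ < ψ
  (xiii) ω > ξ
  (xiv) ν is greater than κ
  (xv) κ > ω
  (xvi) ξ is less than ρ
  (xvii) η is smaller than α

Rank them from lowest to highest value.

Each adjacent pair is fixed by a given relation: ζ < ξ; ξ < ρ; ρ < φ; φ < ω; ω < κ; κ < ν; ν < δ; δ < η; η < α; α < ψ. Chaining them end to end gives the full order.

ζ < ξ < ρ < φ < ω < κ < ν < δ < η < α < ψ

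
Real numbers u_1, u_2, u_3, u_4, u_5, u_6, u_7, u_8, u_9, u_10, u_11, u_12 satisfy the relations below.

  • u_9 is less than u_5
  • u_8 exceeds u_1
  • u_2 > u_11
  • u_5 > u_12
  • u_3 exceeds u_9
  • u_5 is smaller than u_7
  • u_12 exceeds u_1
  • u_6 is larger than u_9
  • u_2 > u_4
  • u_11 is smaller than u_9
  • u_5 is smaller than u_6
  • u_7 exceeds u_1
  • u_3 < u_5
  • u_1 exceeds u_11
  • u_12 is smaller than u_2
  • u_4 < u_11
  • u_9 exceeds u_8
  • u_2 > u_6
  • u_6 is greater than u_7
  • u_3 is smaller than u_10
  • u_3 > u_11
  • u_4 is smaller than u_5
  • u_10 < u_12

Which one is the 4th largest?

u_5

Chaining the given pairs: u_4 < u_11 < u_1 < u_8 < u_9 < u_3 < u_10 < u_12 < u_5 < u_7 < u_6 < u_2.
The 4th largest is u_5.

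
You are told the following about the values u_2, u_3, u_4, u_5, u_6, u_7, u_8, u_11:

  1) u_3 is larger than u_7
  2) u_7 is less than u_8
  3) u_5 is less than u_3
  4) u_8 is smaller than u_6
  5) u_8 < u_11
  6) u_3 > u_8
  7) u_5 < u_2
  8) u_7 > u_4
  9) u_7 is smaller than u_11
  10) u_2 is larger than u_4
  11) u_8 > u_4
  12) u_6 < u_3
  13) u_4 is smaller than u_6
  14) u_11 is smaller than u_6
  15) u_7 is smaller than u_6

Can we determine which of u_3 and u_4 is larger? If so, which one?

The relevant relations are u_4 < u_7; u_7 < u_8; u_8 < u_11; u_11 < u_6; u_6 < u_3.
Together: u_4 < u_7 < u_8 < u_11 < u_6 < u_3.
So u_3 is larger.

u_3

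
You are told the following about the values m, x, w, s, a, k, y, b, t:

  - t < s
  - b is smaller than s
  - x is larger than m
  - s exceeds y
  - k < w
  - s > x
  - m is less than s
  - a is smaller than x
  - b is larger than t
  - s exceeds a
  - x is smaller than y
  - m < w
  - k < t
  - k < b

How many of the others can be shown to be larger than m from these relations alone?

4

Directly above m: w, x, s.
One step further: y (4 so far).
Nothing else is reachable above m; 4 in all.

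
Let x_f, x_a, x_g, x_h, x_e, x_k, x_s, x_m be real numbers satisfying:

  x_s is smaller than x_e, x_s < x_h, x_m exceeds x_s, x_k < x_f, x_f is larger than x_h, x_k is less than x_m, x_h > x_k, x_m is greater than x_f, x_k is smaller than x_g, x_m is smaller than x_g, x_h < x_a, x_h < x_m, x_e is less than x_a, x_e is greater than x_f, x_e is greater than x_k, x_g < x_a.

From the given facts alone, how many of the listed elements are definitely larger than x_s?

From x_s the given relations immediately reach x_h, x_m, x_e.
From those, x_f, x_g, x_a — 6 in total.
Nothing else is reachable above x_s; 6 in all.

6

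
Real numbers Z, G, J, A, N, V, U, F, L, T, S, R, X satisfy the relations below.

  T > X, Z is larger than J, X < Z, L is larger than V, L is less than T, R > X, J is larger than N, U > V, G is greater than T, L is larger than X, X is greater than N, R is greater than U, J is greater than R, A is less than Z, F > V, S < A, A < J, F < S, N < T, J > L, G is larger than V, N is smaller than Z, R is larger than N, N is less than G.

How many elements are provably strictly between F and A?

1

Chaining upward from F reaches: S, J, Z.
Chaining downward from A reaches: V, S.
Strictly between F and A are those in both lists: S — 1 element.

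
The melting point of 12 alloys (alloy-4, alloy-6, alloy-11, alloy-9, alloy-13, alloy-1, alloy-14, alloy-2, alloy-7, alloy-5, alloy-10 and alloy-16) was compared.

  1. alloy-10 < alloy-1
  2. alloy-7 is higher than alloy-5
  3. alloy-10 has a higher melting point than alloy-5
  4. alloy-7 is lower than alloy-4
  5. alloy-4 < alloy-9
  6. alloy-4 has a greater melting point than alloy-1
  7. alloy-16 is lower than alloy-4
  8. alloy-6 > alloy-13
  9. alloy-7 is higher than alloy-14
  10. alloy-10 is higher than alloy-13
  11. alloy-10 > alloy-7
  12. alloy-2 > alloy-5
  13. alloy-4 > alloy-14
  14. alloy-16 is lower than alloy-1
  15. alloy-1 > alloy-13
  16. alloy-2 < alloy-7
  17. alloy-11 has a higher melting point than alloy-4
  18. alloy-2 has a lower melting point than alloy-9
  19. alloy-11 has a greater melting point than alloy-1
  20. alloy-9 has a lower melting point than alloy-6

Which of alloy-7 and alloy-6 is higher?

Chaining the given relations: alloy-7 < alloy-10 < alloy-1 < alloy-4 < alloy-9 < alloy-6.
So alloy-7 < alloy-6; alloy-6 is the higher of the two.

alloy-6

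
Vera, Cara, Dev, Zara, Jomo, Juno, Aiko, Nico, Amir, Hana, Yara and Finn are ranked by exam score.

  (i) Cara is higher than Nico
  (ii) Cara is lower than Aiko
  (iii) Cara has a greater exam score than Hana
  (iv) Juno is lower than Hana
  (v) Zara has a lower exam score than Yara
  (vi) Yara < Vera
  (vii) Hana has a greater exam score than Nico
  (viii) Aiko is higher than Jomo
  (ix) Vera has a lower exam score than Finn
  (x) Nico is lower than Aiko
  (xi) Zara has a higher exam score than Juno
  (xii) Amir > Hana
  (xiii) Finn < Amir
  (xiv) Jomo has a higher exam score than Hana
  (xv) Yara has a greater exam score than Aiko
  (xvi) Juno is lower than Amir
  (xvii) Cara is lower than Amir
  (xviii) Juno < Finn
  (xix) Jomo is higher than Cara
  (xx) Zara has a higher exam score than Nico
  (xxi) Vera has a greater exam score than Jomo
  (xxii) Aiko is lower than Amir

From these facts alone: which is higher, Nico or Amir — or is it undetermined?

Amir

The relevant relations are Nico < Hana; Hana < Cara; Cara < Jomo; Jomo < Aiko; Aiko < Yara; Yara < Vera; Vera < Finn; Finn < Amir.
Chaining these gives Nico < Hana < Cara < Jomo < Aiko < Yara < Vera < Finn < Amir.
So Amir is higher.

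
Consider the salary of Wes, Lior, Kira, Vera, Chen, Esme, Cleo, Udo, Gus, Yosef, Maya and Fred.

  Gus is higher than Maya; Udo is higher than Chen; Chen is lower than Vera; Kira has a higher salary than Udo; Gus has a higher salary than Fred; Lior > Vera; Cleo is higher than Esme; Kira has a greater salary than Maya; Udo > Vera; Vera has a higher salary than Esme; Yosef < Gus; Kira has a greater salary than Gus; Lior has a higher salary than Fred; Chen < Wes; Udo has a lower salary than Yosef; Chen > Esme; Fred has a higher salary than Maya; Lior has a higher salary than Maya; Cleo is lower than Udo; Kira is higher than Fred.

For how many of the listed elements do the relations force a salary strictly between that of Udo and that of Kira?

The relations place Udo below Kira. An element lies strictly between them when it is forced above Udo and also forced below Kira.
Above Udo: {Yosef, Gus}. Below Kira: {Esme, Maya, Chen, Vera, Fred, Cleo, Yosef, Gus}.
Intersection: {Yosef, Gus} — 2.

2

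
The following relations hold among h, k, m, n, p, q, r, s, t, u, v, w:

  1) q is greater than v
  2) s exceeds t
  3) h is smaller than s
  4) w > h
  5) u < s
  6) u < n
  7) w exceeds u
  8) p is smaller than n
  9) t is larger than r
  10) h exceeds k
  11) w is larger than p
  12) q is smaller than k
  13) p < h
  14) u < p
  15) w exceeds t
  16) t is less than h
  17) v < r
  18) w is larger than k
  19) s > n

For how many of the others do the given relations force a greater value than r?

4

Directly above r: t.
One step further: h, w, s (4 so far).
Nothing else is reachable above r; 4 in all.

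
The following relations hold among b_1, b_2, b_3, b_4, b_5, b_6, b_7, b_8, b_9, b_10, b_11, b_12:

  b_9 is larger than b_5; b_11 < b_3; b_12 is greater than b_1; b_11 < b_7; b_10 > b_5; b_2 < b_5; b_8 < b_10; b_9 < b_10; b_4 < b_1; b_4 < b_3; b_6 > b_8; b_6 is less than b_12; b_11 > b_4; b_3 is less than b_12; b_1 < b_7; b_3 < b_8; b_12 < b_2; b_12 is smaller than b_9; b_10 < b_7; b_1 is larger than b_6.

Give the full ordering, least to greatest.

The consecutive links are each given: b_4 < b_11; b_11 < b_3; b_3 < b_8; b_8 < b_6; b_6 < b_1; b_1 < b_12; b_12 < b_2; b_2 < b_5; b_5 < b_9; b_9 < b_10; b_10 < b_7.

b_4 < b_11 < b_3 < b_8 < b_6 < b_1 < b_12 < b_2 < b_5 < b_9 < b_10 < b_7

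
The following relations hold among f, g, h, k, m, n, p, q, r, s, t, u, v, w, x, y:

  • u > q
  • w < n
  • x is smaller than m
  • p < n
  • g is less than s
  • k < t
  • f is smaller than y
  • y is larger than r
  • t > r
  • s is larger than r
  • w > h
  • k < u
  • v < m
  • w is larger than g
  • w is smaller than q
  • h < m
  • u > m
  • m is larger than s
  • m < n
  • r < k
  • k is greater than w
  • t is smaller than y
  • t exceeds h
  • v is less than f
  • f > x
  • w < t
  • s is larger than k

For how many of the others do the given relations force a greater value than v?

5

Directly above v: f, m.
One step further: n, y, u (5 so far).
Nothing else is reachable above v; 5 in all.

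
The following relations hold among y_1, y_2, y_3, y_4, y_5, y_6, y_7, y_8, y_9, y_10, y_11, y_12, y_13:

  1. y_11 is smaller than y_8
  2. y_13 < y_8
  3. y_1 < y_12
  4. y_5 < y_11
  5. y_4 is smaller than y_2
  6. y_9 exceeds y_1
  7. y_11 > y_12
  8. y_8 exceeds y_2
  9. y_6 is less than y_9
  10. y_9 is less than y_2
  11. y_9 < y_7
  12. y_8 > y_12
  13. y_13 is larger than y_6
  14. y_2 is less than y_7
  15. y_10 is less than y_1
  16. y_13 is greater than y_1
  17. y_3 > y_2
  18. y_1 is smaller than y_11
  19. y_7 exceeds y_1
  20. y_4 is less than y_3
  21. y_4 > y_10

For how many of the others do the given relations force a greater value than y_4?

4

The elements the relations force above y_4 are y_2, y_3, y_8, y_7 — no chain reaches any other.
That is 4.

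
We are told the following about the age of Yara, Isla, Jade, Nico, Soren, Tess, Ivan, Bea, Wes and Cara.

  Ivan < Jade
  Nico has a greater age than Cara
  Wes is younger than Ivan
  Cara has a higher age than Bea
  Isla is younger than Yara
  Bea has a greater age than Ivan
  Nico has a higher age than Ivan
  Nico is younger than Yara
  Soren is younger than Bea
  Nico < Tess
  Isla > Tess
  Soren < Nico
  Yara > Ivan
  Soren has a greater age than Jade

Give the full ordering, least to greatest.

Wes < Ivan < Jade < Soren < Bea < Cara < Nico < Tess < Isla < Yara

Each adjacent pair is fixed by a given relation: Wes < Ivan; Ivan < Jade; Jade < Soren; Soren < Bea; Bea < Cara; Cara < Nico; Nico < Tess; Tess < Isla; Isla < Yara. Chaining them end to end gives the full order.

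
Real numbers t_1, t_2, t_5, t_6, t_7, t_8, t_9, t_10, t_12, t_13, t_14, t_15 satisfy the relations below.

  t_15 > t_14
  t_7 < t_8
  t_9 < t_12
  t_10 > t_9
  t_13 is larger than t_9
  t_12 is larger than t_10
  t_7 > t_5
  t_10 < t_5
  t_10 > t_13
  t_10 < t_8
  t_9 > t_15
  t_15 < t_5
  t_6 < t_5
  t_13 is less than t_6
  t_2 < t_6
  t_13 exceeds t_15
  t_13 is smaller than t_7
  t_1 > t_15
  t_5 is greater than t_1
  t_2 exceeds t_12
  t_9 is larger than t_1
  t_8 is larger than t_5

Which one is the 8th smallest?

t_2

The consecutive relations fix a unique order: t_14 < t_15 < t_1 < t_9 < t_13 < t_10 < t_12 < t_2 < t_6 < t_5 < t_7 < t_8.
Counting 8 from the smallest end gives t_2.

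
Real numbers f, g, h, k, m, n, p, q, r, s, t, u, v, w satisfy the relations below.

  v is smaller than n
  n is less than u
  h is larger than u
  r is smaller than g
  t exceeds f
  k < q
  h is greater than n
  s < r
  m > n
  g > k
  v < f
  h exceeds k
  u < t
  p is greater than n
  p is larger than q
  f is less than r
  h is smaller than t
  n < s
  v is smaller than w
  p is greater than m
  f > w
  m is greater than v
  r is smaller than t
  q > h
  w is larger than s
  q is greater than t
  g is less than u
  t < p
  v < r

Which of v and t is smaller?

v < n < s < w < f < r < g < u < h < t, by transitivity through n, s, w, f, r, g, u, h.
So v < t; v is the smaller of the two.

v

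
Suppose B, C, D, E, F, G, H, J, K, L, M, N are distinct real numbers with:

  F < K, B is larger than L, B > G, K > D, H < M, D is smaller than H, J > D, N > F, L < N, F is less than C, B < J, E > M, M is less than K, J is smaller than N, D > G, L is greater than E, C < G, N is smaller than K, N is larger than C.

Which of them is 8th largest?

Chaining the given pairs: F < C < G < D < H < M < E < L < B < J < N < K.
Counting 8 from the largest end gives H.

H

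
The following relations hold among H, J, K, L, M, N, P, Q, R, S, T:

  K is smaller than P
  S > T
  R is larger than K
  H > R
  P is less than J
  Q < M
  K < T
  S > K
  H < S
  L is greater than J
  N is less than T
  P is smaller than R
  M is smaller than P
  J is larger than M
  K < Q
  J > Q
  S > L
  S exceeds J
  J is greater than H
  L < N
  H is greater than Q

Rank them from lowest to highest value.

K < Q < M < P < R < H < J < L < N < T < S

Each adjacent pair is fixed by a given relation: K < Q; Q < M; M < P; P < R; R < H; H < J; J < L; L < N; N < T; T < S. Chaining them end to end gives the full order.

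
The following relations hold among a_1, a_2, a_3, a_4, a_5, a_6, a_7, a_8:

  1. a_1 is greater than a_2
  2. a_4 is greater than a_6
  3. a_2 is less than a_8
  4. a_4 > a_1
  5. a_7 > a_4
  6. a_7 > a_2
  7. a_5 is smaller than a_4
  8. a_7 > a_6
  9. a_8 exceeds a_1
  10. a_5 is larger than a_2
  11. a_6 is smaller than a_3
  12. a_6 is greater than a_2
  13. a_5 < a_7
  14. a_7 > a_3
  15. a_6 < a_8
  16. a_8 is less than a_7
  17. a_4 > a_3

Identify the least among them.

a_1 is not least since a_2 < a_1; a_5 is not least since a_2 < a_5; a_6 is not least since a_2 < a_6; a_3 is not least since a_6 < a_3; a_4 is not least since a_1 < a_4; a_8 is not least since a_2 < a_8; a_7 is not least since a_2 < a_7.
Only a_2 has nothing below it, so a_2 is the least.

a_2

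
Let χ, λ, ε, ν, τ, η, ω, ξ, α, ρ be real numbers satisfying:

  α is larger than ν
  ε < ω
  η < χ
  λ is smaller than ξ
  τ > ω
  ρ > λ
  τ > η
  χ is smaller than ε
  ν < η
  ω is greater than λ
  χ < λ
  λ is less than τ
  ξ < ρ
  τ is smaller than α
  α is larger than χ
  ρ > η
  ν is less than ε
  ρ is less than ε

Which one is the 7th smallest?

Piecing the relations together gives one ordering: ν < η < χ < λ < ξ < ρ < ε < ω < τ < α.
Counting 7 from the smallest end gives ε.

ε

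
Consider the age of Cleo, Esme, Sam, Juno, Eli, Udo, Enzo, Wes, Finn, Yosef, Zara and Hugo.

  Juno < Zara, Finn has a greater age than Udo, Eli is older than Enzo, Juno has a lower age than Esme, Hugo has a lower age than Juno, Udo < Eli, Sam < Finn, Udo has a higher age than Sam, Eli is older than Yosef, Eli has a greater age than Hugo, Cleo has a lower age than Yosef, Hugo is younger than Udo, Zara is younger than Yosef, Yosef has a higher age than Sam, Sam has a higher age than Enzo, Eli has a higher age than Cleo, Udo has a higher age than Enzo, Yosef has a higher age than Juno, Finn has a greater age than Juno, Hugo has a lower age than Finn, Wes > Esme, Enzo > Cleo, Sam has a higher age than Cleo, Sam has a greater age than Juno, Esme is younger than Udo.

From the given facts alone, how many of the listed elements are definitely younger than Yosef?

6

From Yosef the given relations immediately reach Juno, Cleo, Sam, Zara.
From those, Hugo, Enzo — 6 in total.
Nothing else is reachable below Yosef; 6 in all.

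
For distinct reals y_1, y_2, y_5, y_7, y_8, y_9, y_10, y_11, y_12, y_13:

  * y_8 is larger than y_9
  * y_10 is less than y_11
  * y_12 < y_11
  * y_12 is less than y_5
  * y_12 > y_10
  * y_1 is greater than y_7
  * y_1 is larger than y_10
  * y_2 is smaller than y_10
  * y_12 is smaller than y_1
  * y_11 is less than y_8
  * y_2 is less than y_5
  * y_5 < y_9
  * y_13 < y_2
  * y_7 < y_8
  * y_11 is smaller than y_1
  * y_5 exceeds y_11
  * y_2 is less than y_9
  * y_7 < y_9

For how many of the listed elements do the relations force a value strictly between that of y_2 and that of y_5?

3

Chaining upward from y_2 reaches: y_10, y_12, y_11, y_1, y_9, y_8.
Chaining downward from y_5 reaches: y_13, y_10, y_12, y_11.
Strictly between y_2 and y_5 are those in both lists: y_10, y_12, y_11 — 3 elements.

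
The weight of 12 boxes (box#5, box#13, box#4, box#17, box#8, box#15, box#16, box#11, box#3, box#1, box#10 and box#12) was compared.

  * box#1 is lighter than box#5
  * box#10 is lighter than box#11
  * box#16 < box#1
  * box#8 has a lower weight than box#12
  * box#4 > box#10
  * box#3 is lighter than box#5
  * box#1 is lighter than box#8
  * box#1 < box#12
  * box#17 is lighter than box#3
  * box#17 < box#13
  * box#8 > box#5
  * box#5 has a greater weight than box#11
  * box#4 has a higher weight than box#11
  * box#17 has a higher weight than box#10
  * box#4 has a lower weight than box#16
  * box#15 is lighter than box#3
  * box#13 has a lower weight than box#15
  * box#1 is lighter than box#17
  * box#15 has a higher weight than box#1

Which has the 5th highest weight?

box#15

The consecutive relations fix a unique order: box#10 < box#11 < box#4 < box#16 < box#1 < box#17 < box#13 < box#15 < box#3 < box#5 < box#8 < box#12.
The 5th largest is box#15.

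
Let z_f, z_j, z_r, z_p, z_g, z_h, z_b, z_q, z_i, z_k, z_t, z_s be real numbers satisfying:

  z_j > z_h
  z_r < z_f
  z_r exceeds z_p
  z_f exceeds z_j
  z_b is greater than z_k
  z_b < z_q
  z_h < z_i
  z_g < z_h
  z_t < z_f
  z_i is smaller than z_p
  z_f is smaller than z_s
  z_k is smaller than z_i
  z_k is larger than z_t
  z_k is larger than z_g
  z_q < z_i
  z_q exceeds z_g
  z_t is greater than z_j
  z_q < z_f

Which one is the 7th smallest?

z_q

Piecing the relations together gives one ordering: z_g < z_h < z_j < z_t < z_k < z_b < z_q < z_i < z_p < z_r < z_f < z_s.
Counting 7 from the smallest end gives z_q.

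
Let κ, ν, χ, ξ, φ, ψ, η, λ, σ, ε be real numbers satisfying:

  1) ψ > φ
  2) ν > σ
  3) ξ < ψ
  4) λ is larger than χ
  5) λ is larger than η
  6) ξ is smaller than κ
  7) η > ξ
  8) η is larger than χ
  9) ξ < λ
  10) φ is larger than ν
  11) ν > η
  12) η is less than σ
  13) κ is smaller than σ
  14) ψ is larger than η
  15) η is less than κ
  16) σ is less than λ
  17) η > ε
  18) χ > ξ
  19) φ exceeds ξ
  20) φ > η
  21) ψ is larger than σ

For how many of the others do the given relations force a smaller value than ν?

The elements the relations force below ν are ε, ξ, χ, η, κ, σ — no chain reaches any other.
That is 6.

6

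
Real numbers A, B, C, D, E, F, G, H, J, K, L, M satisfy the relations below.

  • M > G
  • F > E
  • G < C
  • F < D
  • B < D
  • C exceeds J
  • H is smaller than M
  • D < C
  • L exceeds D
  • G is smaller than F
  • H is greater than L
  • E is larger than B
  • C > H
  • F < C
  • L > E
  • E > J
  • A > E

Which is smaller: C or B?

B

Following the relations from B: B < E < F < D < L < H < C.
So B < C; B is the smaller of the two.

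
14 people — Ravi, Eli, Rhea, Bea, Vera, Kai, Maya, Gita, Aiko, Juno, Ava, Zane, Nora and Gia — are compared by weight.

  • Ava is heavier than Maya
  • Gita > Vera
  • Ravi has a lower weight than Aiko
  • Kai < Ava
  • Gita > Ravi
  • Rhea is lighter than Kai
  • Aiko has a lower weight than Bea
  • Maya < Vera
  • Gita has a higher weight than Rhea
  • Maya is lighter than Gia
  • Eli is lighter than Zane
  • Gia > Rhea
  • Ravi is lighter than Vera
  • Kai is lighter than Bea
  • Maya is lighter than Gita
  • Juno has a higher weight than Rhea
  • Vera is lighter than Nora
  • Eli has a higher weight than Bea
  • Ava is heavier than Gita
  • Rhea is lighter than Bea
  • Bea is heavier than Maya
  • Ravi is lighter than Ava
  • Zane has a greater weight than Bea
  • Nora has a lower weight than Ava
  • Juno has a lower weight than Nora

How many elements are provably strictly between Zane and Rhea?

The relations place Rhea below Zane. An element lies strictly between them when it is forced above Rhea and also forced below Zane.
Above Rhea: {Kai, Gia, Bea, Gita, Juno, Eli, Nora, Ava}. Below Zane: {Kai, Maya, Ravi, Aiko, Bea, Eli}.
Intersection: {Kai, Bea, Eli} — 3.

3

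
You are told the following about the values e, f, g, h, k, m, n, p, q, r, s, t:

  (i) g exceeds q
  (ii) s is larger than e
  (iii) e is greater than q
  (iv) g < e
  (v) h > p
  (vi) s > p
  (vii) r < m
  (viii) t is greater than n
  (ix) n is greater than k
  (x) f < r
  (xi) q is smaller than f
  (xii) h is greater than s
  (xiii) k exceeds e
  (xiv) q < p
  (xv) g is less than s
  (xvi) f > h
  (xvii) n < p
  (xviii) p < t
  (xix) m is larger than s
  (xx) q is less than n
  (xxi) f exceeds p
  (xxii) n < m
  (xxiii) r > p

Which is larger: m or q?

m

q < g < e < k < n < p < s < h < f < r < m, by transitivity through g, e, k, n, p, s, h, f, r.
So q < m; m is the larger of the two.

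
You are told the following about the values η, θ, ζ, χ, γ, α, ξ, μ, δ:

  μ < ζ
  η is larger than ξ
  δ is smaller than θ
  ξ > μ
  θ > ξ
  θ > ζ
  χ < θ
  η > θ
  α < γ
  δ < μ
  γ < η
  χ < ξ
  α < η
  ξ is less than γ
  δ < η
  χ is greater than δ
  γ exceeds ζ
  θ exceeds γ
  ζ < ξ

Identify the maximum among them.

Chaining downward from η: directly below it, δ, α, ξ, γ, θ; then χ, μ, ζ.
That covers every other element, and nothing is given above η, so η is the maximum.

η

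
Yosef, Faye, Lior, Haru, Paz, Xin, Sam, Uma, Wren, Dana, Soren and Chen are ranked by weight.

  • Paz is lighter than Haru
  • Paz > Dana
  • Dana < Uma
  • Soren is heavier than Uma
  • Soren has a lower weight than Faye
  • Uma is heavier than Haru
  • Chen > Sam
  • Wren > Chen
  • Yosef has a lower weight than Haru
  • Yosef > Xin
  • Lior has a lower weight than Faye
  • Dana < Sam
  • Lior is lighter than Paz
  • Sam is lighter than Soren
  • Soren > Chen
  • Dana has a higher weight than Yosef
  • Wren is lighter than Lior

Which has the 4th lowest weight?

The consecutive relations fix a unique order: Xin < Yosef < Dana < Sam < Chen < Wren < Lior < Paz < Haru < Uma < Soren < Faye.
The 4th smallest is Sam.

Sam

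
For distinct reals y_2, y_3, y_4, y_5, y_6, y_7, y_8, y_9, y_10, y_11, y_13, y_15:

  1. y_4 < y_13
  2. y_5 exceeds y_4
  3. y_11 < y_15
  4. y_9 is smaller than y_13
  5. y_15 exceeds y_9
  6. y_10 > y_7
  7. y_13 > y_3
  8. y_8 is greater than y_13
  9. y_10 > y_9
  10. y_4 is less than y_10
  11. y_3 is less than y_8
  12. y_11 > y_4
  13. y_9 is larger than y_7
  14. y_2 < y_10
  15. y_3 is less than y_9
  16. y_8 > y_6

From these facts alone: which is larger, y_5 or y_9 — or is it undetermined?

undetermined

Following every chain through y_5: below y_5 we get y_4.
y_9 is not reached, and no chain runs the other way from y_9 to y_5.
So the given relations leave the order of y_5 and y_9 undetermined.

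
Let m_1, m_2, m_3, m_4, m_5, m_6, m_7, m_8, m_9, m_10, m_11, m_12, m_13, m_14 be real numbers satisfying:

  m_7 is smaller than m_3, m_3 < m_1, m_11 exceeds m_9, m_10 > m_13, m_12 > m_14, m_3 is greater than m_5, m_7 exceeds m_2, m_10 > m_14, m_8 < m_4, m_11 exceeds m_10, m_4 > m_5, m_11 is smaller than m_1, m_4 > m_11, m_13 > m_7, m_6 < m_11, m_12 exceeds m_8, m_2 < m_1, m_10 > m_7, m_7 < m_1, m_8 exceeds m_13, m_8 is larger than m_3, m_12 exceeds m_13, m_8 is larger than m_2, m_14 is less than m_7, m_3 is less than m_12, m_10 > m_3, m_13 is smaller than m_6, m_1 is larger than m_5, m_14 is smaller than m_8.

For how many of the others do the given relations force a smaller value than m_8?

From m_8 the given relations immediately reach m_2, m_14, m_13, m_3.
From those, m_5, m_7 — 6 in total.
Nothing else is reachable below m_8; 6 in all.

6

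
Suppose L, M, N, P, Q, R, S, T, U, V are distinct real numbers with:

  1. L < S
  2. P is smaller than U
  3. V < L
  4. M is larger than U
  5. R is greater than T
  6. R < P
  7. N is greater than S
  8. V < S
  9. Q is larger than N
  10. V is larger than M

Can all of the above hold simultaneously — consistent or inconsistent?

The single ordering T < R < P < U < M < V < L < S < N < Q satisfies every listed relation, so no contradiction arises.

consistent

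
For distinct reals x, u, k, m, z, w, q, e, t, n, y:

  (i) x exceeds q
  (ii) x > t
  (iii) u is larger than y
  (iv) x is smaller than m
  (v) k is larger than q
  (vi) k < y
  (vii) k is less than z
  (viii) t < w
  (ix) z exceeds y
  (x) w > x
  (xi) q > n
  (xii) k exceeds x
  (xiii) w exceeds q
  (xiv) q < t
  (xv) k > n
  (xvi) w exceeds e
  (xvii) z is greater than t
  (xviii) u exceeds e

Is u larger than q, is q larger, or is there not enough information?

The relevant relations are q < t; t < x; x < k; k < y; y < u.
Chaining these gives q < t < x < k < y < u.
So u is larger.

u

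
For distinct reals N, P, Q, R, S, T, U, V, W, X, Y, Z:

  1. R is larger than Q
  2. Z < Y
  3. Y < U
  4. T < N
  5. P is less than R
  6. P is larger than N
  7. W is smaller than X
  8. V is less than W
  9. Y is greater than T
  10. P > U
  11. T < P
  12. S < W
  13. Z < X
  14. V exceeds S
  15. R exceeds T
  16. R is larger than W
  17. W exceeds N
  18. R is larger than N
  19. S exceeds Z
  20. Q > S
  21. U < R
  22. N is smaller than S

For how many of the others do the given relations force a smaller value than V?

4

Directly below V: S.
One step further: N, Z (3 so far).
One step further: T (4 so far).
No other element is forced below V by the given relations, so the count is 4.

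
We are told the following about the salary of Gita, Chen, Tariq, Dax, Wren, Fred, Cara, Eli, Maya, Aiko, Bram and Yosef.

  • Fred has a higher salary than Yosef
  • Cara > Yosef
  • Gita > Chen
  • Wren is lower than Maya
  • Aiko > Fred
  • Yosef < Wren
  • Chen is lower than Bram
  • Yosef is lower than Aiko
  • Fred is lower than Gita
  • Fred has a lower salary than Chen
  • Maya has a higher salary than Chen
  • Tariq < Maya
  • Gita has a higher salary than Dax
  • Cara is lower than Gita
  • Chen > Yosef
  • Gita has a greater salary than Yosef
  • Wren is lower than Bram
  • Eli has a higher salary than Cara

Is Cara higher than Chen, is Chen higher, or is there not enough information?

Following every chain through Cara: above Cara we get Gita, Eli; below Cara we get Yosef.
Chen is not reached, and no chain runs the other way from Chen to Cara.
So the given relations leave the order of Cara and Chen undetermined.

undetermined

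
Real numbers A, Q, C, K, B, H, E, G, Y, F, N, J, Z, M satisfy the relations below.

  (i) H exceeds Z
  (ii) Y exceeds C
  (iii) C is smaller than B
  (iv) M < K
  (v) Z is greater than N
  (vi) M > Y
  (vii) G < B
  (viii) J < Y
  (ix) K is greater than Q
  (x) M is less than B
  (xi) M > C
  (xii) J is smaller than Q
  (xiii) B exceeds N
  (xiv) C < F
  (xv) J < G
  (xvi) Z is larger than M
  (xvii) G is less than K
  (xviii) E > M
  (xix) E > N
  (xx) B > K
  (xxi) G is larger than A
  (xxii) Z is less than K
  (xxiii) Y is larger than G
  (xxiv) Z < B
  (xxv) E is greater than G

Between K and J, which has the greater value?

J < G < Y < M < Z < K, by transitivity through G, Y, M, Z.
So J < K; K is the larger of the two.

K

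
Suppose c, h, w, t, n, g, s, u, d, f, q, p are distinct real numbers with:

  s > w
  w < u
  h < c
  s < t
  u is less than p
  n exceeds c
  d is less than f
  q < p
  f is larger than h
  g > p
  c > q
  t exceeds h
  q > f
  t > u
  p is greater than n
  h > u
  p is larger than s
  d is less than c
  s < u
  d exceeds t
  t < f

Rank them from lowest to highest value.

The consecutive links are each given: w < s; s < u; u < h; h < t; t < d; d < f; f < q; q < c; c < n; n < p; p < g.

w < s < u < h < t < d < f < q < c < n < p < g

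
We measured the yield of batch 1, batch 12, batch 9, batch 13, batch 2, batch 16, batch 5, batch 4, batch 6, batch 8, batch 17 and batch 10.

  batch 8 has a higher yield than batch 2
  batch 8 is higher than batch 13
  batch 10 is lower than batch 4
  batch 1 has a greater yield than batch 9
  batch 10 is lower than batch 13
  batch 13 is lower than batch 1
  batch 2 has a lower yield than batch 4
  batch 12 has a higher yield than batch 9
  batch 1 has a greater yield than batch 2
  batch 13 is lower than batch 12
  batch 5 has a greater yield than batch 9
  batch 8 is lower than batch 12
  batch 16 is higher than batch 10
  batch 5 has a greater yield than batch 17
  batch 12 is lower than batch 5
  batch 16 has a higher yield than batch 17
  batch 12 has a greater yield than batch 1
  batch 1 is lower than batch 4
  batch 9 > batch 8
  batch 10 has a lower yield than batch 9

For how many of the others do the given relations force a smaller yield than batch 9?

Directly below batch 9: batch 10, batch 8.
One step further: batch 13, batch 2 (4 so far).
Nothing else is reachable below batch 9; 4 in all.

4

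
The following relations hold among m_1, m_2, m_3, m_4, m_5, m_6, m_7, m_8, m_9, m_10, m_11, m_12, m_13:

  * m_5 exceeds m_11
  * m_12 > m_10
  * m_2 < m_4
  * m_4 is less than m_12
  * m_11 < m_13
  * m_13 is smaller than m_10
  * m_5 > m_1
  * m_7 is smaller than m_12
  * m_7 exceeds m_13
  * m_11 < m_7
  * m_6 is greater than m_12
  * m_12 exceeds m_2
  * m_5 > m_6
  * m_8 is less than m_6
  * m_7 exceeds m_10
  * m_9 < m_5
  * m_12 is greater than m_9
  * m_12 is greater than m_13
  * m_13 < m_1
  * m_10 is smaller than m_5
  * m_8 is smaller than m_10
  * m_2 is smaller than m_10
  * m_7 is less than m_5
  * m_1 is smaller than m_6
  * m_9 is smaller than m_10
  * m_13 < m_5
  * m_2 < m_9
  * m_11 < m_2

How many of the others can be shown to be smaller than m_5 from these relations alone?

11

From m_5 the given relations immediately reach m_11, m_13, m_9, m_10, m_7, m_1, m_6.
From those, m_8, m_2, m_12 — 10 in total.
From those, m_4 — 11 in total.
Nothing else is reachable below m_5; 11 in all.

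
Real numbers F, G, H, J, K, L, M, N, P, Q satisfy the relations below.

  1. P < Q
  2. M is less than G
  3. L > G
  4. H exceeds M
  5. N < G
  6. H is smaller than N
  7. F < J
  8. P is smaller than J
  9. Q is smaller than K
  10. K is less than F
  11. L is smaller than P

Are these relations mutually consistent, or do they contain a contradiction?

consistent

The single ordering M < H < N < G < L < P < Q < K < F < J satisfies every listed relation, so no contradiction arises.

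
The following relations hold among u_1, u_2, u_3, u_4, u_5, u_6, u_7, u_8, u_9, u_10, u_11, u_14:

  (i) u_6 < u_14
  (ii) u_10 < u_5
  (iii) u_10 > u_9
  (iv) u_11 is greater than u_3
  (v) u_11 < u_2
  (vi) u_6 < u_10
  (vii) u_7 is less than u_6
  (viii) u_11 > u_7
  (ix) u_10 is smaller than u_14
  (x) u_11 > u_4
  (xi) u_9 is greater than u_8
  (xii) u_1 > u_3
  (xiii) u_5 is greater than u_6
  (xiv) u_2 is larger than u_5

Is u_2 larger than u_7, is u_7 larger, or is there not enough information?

Following the relations from u_7: u_7 < u_6 < u_10 < u_5 < u_2.
So u_2 is larger.

u_2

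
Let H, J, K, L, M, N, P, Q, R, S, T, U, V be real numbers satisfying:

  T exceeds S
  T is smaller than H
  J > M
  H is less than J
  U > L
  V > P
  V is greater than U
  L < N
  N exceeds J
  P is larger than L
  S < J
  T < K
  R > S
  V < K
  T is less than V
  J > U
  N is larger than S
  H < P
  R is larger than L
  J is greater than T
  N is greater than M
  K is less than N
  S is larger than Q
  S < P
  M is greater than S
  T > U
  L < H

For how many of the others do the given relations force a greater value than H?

5

Directly above H: J, P.
One step further: V, N (4 so far).
One step further: K (5 so far).
No other element is forced above H by the given relations, so the count is 5.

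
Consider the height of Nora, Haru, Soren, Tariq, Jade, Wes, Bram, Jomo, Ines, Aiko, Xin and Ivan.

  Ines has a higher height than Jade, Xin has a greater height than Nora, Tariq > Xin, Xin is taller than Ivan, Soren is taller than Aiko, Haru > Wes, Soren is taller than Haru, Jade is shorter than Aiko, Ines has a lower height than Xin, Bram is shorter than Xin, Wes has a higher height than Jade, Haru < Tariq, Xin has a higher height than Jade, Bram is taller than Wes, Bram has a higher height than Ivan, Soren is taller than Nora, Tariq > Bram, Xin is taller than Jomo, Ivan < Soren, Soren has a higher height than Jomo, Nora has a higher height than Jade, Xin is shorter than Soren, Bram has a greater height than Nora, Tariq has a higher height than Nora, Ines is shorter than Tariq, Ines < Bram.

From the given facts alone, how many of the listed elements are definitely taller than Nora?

4

From Nora the given relations immediately reach Bram, Xin, Tariq, Soren.
Nothing else is reachable above Nora; 4 in all.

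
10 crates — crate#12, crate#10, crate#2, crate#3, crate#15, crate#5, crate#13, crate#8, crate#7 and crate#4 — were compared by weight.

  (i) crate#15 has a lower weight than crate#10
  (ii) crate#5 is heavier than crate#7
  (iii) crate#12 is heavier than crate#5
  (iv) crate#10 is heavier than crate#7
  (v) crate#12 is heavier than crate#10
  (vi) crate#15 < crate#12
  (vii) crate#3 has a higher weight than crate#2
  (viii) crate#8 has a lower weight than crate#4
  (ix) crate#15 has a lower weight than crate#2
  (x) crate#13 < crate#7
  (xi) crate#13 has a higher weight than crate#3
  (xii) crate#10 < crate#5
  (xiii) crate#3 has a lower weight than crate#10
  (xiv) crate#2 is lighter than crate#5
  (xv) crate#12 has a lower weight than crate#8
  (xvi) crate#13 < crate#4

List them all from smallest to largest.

The consecutive links are each given: crate#15 < crate#2; crate#2 < crate#3; crate#3 < crate#13; crate#13 < crate#7; crate#7 < crate#10; crate#10 < crate#5; crate#5 < crate#12; crate#12 < crate#8; crate#8 < crate#4.

crate#15 < crate#2 < crate#3 < crate#13 < crate#7 < crate#10 < crate#5 < crate#12 < crate#8 < crate#4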